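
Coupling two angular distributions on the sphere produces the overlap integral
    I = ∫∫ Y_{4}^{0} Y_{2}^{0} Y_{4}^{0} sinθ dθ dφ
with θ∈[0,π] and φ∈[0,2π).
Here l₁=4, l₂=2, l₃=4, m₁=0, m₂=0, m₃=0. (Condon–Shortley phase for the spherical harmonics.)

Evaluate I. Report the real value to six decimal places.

Checks pass: Σm=0; 10 even; l₃=4∈[2,6].
(2·4+1)(2·2+1)(2·4+1) = 405
Δ: 2! 6! 2! / 11! → 1/13860
sum: t=0:+1/192 t=1:−1/36 t=2:+1/192 = -5/288
3j²(4 2 4; 0 0 0) = Δ·Π!·Σ² = 20/693  (sign -1)
(m-triple is (0,0,0) — same symbol as above.)
combine: 4πI² = 405·20/693·20/693 = 2000/5929
take √, sign +1: I = 0.16383977

0.163840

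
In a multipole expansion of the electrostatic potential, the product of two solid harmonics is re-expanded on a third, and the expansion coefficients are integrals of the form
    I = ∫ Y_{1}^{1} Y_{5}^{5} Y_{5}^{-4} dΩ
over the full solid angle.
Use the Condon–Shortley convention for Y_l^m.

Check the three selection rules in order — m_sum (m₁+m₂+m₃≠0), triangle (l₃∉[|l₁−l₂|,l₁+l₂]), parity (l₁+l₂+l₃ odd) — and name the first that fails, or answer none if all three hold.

m_sum

m₁+m₂+m₃ = 1 + 5 − 4 = 2  ✗
triangle: |1−5|=4 ≤ l₃=5 ≤ 1+5=6
parity: l₁+l₂+l₃ = 11 is odd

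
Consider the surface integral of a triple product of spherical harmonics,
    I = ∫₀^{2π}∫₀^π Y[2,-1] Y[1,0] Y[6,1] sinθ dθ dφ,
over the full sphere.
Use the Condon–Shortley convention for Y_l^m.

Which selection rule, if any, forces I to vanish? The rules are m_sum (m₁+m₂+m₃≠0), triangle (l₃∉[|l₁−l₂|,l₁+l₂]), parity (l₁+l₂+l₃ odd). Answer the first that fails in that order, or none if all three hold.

triangle

Σmᵢ = 0  ✓
l₃∈[|l₁−l₂|,l₁+l₂]=[1,3], have l₃=6  ✗
Σlᵢ = 9 ⇒ odd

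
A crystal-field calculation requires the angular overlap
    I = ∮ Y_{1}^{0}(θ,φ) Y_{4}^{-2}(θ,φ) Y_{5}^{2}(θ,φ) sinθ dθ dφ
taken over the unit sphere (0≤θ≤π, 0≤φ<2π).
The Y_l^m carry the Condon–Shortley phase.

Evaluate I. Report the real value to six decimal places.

Rules hold: Σm=0, L=10 even, 3≤5≤5.
N = 3·9·11 = 297
Δ = 0!·2!·8!/11! = 1/495
Racah Σ t=0..0: t=0:+1/576 = 1/576
⇒ 3j(1 4 5; 0 0 0)² = 5/99, sgn -1
Racah Σ t=0..0: t=0:+1/1440 = 1/1440
⇒ 3j(1 4 5; 0 -2 2)² = 7/165, sgn -1
4πI² = N·(3j₀)²·(3jₘ)² = 7/11
I = +1·√(0.636364/4π) = 0.22503380

0.225034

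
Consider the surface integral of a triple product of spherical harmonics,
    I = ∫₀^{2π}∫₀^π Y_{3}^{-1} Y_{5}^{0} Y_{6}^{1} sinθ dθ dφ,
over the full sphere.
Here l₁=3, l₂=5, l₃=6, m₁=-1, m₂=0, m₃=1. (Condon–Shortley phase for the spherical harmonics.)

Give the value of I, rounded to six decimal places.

-0.077843

Rules hold: Σm=0, L=14 even, 2≤6≤8.
N = 7·11·13 = 1001
Δ = 2!·4!·8!/15! = 1/675675
Racah Σ t=0..2: t=0:+1/8640 t=1:−1/2304 t=2:+1/8640 = -7/34560
⇒ 3j(3 5 6; 0 0 0)² = 7/429, sgn -1
Racah Σ t=0..2: t=0:+1/34560 t=1:−1/3456 t=2:+1/5760 = -1/11520
⇒ 3j(3 5 6; -1 0 1)² = 2/429, sgn +1
4πI² = N·(3j₀)²·(3jₘ)² = 98/1287
I = -1·√(0.0761461/4π) = -0.07784287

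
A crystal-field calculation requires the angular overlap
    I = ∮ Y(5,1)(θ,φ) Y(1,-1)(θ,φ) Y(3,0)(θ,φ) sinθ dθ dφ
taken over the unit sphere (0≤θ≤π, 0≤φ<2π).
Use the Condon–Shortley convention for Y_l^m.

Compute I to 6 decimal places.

0.000000

l₃=3 ∉ [4,6] — triangle fails ⇒ I = 0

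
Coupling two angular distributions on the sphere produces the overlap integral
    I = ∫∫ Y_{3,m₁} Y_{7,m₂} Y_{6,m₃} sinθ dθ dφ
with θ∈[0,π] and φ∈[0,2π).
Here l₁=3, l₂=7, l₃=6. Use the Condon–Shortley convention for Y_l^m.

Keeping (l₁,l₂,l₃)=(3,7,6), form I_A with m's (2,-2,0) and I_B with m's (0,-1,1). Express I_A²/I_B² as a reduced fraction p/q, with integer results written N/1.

Shared (l₁,l₂,l₃)=(3,7,6): N and (l;000)² cancel in I_A²/I_B².
A: Δ = 4!·2!·10!/17! = 1/2042040; Racah Σ t=0..1: t=0:+1/345600 t=1:−1/207360 = -1/518400; ⇒ 3j(3 7 6; 2 -2 0)² = 12/2431, sgn -1
B: Δ = 4!·2!·10!/17! = 1/2042040; Racah Σ t=1..3: t=1:−1/172800 t=2:+1/69120 t=3:−1/362880 = 43/7257600; ⇒ 3j(3 7 6; 0 -1 1)² = 1849/170170, sgn -1
I_A²/I_B² = (12/2431)/(1849/170170) = 840/1849

840/1849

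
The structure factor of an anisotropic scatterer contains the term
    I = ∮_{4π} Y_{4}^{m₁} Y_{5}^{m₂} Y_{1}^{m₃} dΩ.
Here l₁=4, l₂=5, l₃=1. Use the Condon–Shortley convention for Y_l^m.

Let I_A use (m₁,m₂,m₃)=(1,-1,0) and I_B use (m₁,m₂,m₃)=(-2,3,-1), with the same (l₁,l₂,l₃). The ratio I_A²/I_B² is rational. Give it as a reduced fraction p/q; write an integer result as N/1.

6/7

Shared (l₁,l₂,l₃)=(4,5,1): N and (l;000)² cancel in I_A²/I_B².
A: Δ = 8!·0!·2!/11! = 1/495; Racah Σ t=3..3: t=3:−1/720 = -1/720; ⇒ 3j(4 5 1; 1 -1 0)² = 8/165, sgn +1
B: Δ = 8!·0!·2!/11! = 1/495; Racah Σ t=6..6: t=6:+1/2880 = 1/2880; ⇒ 3j(4 5 1; -2 3 -1)² = 28/495, sgn +1
I_A²/I_B² = (8/165)/(28/495) = 6/7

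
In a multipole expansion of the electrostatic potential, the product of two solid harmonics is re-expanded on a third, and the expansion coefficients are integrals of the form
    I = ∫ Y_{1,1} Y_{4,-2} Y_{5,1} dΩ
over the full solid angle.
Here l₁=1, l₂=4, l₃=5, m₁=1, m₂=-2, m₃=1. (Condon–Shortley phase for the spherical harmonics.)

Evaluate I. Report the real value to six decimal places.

Rules hold: Σm=0, L=10 even, 3≤5≤5.
N = 3·9·11 = 297
Δ = 0!·2!·8!/11! = 1/495
Racah Σ t=0..0: t=0:+1/576 = 1/576
⇒ 3j(1 4 5; 0 0 0)² = 5/99, sgn -1
Racah Σ t=0..0: t=0:+1/2880 = 1/2880
⇒ 3j(1 4 5; 1 -2 1)² = 2/165, sgn +1
4πI² = N·(3j₀)²·(3jₘ)² = 2/11
I = -1·√(0.181818/4π) = -0.12028562

-0.120286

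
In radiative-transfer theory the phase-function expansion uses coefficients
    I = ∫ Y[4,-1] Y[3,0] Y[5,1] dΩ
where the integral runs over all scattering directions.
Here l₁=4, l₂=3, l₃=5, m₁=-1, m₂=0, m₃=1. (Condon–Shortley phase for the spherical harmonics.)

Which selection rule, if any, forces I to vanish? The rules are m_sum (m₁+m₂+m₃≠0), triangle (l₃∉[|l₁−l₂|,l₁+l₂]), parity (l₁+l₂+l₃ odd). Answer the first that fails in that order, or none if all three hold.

none

m₁+m₂+m₃ = -1 + 0 + 1 = 0  ✓
triangle: |4−3|=1 ≤ l₃=5 ≤ 4+3=7  ✓
parity: l₁+l₂+l₃ = 12 is even  ✓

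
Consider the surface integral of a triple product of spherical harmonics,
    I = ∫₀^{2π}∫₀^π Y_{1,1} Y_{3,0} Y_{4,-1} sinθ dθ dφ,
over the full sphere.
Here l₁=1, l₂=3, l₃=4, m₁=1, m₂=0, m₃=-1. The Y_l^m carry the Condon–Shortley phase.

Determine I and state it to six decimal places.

-0.194664

Checks pass: Σm=0; 8 even; l₃=4∈[2,4].
(2·1+1)(2·3+1)(2·4+1) = 189
Δ: 0! 2! 6! / 9! → 1/252
sum: t=0:+1/36 = 1/36
3j²(1 3 4; 0 0 0) = Δ·Π!·Σ² = 4/63  (sign +1)
sum: t=0:+1/72 = 1/72
3j²(1 3 4; 1 0 -1) = Δ·Π!·Σ² = 5/126  (sign -1)
combine: 4πI² = 189·4/63·5/126 = 10/21
take √, sign -1: I = -0.19466390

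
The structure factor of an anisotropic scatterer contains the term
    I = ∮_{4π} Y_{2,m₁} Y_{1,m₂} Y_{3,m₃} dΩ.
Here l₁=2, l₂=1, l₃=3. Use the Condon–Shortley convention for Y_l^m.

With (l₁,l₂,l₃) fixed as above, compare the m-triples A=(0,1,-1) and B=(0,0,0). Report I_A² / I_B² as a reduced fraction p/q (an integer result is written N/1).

2/3

Same 2,1,3: normalisation and zero-m 3j drop out of the ratio.
A: Δ: 0! 4! 2! / 7! → 1/105; sum: t=0:+1/8 = 1/8; 3j²(2 1 3; 0 1 -1) = Δ·Π!·Σ² = 2/35  (sign +1)
B: Δ: 0! 4! 2! / 7! → 1/105; sum: t=0:+1/4 = 1/4; 3j²(2 1 3; 0 0 0) = Δ·Π!·Σ² = 3/35  (sign -1)
I_A²/I_B² = (2/35)/(3/35) = 2/3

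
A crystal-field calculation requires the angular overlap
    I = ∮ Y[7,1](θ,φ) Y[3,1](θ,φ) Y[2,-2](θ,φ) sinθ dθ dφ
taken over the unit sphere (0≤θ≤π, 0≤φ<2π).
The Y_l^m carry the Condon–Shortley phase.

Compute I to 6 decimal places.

0.000000

l₃=2 ∉ [4,10] — triangle fails ⇒ I = 0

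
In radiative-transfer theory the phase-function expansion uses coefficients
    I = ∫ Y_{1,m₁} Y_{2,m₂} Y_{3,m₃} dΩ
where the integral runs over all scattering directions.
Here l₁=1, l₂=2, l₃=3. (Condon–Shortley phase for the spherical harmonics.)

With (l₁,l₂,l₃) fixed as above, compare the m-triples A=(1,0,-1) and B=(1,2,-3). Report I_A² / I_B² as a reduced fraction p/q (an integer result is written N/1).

2/5

Shared (l₁,l₂,l₃)=(1,2,3): N and (l;000)² cancel in I_A²/I_B².
A: Δ = 0!·2!·4!/7! = 1/105; Racah Σ t=0..0: t=0:+1/8 = 1/8; ⇒ 3j(1 2 3; 1 0 -1)² = 2/35, sgn +1
B: Δ = 0!·2!·4!/7! = 1/105; Racah Σ t=0..0: t=0:+1/48 = 1/48; ⇒ 3j(1 2 3; 1 2 -3)² = 1/7, sgn +1
I_A²/I_B² = (2/35)/(1/7) = 2/5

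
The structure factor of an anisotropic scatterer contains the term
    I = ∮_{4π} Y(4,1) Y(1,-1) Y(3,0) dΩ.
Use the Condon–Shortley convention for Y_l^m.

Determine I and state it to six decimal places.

-0.194664

Rules hold: Σm=0, L=8 even, 3≤3≤5.
N = 9·3·7 = 189
Δ = 2!·6!·0!/9! = 1/252
Racah Σ t=1..1: t=1:−1/36 = -1/36
⇒ 3j(4 1 3; 0 0 0)² = 4/63, sgn +1
Racah Σ t=0..0: t=0:+1/72 = 1/72
⇒ 3j(4 1 3; 1 -1 0)² = 5/126, sgn -1
4πI² = N·(3j₀)²·(3jₘ)² = 10/21
I = -1·√(0.47619/4π) = -0.19466390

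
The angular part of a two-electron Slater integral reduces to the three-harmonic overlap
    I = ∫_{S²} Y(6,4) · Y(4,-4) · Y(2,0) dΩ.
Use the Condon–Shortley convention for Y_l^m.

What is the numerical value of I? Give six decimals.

0.106690

Checks pass: Σm=0; 12 even; l₃=2∈[2,10].
(2·6+1)(2·4+1)(2·2+1) = 585
Δ: 8! 4! 0! / 13! → 1/6435
sum: t=4:+1/2304 = 1/2304
3j²(6 4 2; 0 0 0) = Δ·Π!·Σ² = 5/143  (sign +1)
sum: t=0:+1/161280 = 1/161280
3j²(6 4 2; 4 -4 0) = Δ·Π!·Σ² = 1/143  (sign +1)
combine: 4πI² = 585·5/143·1/143 = 225/1573
take √, sign +1: I = 0.10668957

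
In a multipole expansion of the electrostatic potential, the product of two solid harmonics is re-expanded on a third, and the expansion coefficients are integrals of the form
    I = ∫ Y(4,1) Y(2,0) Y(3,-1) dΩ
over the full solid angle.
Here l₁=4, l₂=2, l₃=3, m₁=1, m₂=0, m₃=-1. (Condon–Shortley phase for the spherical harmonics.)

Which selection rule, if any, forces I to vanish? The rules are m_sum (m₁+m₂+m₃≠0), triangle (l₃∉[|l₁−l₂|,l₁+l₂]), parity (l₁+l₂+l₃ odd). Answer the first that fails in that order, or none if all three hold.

Σmᵢ = 0  ✓
l₃∈[|l₁−l₂|,l₁+l₂]=[2,6], have l₃=3  ✓
Σlᵢ = 9 ⇒ odd  ✗

parity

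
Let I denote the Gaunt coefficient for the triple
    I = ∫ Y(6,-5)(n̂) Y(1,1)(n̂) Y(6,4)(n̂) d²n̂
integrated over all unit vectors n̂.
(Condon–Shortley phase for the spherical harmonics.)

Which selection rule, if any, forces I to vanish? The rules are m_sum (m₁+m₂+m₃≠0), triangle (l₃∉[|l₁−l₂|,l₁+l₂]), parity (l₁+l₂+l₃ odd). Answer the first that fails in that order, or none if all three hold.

Σmᵢ = 0  ✓
l₃∈[|l₁−l₂|,l₁+l₂]=[5,7], have l₃=6  ✓
Σlᵢ = 13 ⇒ odd  ✗

parity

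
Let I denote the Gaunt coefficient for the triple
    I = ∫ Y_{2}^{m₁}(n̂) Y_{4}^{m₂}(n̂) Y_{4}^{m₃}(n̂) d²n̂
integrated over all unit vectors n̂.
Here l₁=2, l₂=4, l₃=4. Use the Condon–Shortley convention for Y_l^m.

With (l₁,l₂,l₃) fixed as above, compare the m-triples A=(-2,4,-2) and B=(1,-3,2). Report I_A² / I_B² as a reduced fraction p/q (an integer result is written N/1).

Shared (l₁,l₂,l₃)=(2,4,4): N and (l;000)² cancel in I_A²/I_B².
A: Δ = 2!·2!·6!/11! = 1/13860; Racah Σ t=2..2: t=2:+1/2880 = 1/2880; ⇒ 3j(2 4 4; -2 4 -2)² = 2/165, sgn +1
B: Δ = 2!·2!·6!/11! = 1/13860; Racah Σ t=0..1: t=0:+1/240 t=1:−1/1440 = 1/288; ⇒ 3j(2 4 4; 1 -3 2)² = 5/132, sgn +1
I_A²/I_B² = (2/165)/(5/132) = 8/25

8/25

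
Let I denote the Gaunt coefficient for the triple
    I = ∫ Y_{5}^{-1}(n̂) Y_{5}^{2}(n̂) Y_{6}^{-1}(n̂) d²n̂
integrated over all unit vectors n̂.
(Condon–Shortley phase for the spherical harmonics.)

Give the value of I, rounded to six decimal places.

Checks pass: Σm=0; 16 even; l₃=6∈[0,10].
(2·5+1)(2·5+1)(2·6+1) = 1573
Δ: 4! 6! 6! / 17! → 1/28588560
sum: t=0:+1/345600 t=1:−1/13824 t=2:+1/5184 t=3:−1/13824 t=4:+1/345600 = 7/129600
3j²(5 5 6; 0 0 0) = Δ·Π!·Σ² = 80/7293  (sign +1)
sum: t=1:−1/518400 t=2:+1/23040 t=3:−1/10368 t=4:+1/41472 = -1/32400
3j²(5 5 6; -1 2 -1) = Δ·Π!·Σ² = 128/12155  (sign +1)
combine: 4πI² = 1573·80/7293·128/12155 = 2048/11271
take √, sign +1: I = 0.12024827

0.120248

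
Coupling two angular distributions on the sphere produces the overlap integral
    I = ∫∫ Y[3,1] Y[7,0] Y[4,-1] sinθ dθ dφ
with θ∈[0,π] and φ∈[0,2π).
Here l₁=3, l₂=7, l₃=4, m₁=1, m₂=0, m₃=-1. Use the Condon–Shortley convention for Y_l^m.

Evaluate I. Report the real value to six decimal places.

m-sum 0 ✓  L=14 even ✓  4≤4≤10 ✓
Π(2lᵢ+1) = 7×15×9 = 945
triangle coeff Δ(3,7,4) = 1/45045
Σ_t [3,3]: t=3:−1/20736 = -1/20736
(3j)²=35/1287 [(3 7 4; 0 0 0)], sign=-1
Σ_t [2,2]: t=2:+1/34560 = 1/34560
(3j)²=7/429 [(3 7 4; 1 0 -1)], sign=-1
⇒ 4πI² = 8575/20449
I = (+1)√(8575/20449/(4π)) = 0.18267373

0.182674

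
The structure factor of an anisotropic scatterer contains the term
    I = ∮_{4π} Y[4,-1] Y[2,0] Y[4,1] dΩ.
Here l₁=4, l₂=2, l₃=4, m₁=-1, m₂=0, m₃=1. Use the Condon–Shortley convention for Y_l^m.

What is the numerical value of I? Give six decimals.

m-sum 0 ✓  L=10 even ✓  2≤4≤6 ✓
Π(2lᵢ+1) = 9×5×9 = 405
triangle coeff Δ(4,2,4) = 1/13860
Σ_t [0,2]: t=0:+1/192 t=1:−1/36 t=2:+1/192 = -5/288
(3j)²=20/693 [(4 2 4; 0 0 0)], sign=-1
Σ_t [0,2]: t=0:+1/480 t=1:−1/48 t=2:+1/144 = -17/1440
(3j)²=289/13860 [(4 2 4; -1 0 1)], sign=+1
⇒ 4πI² = 1445/5929
I = (-1)√(1445/5929/(4π)) = -0.13926381

-0.139264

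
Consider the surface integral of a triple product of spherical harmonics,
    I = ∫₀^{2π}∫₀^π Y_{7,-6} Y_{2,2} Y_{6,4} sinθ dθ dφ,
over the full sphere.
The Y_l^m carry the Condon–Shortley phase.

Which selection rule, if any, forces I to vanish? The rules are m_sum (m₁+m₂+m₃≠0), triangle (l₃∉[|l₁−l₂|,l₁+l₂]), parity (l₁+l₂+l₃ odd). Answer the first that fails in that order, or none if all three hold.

m₁+m₂+m₃ = -6 + 2 + 4 = 0  ✓
triangle: |7−2|=5 ≤ l₃=6 ≤ 7+2=9  ✓
parity: l₁+l₂+l₃ = 15 is odd  ✗

parity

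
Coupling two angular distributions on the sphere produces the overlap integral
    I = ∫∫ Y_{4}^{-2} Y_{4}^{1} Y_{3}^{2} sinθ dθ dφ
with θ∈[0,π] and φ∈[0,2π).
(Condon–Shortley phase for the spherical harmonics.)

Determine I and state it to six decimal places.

Σmᵢ = 1 ≠ 0, so the φ-integral vanishes; I = 0

0.000000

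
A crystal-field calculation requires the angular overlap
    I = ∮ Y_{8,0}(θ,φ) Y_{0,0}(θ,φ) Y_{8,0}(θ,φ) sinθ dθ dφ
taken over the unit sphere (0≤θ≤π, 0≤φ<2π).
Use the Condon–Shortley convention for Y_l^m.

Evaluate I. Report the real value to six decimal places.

m-sum 0 ✓  L=16 even ✓  8≤8≤8 ✓
Π(2lᵢ+1) = 17×1×17 = 289
triangle coeff Δ(8,0,8) = 1/17
Σ_t [0,0]: t=0:+1/1625702400 = 1/1625702400
(3j)²=1/17 [(8 0 8; 0 0 0)], sign=+1
(m-triple is (0,0,0) — same symbol as above.)
⇒ 4πI² = 1/1
I = (+1)√(1/1/(4π)) = 0.28209479

0.282095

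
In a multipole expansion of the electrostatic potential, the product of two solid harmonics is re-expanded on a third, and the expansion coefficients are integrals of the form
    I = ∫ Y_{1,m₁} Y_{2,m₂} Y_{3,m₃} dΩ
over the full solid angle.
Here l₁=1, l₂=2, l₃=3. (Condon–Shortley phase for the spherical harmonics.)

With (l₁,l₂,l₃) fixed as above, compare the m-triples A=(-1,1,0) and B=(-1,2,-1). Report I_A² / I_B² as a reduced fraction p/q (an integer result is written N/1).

3/1

l's match ⇒ only the (l;m) 3-j factors differ between A and B.
A: triangle coeff Δ(1,2,3) = 1/105; Σ_t [0,0]: t=0:+1/12 = 1/12; (3j)²=1/35 [(1 2 3; -1 1 0)], sign=-1
B: triangle coeff Δ(1,2,3) = 1/105; Σ_t [0,0]: t=0:+1/48 = 1/48; (3j)²=1/105 [(1 2 3; -1 2 -1)], sign=+1
I_A²/I_B² = (1/35)/(1/105) = 3/1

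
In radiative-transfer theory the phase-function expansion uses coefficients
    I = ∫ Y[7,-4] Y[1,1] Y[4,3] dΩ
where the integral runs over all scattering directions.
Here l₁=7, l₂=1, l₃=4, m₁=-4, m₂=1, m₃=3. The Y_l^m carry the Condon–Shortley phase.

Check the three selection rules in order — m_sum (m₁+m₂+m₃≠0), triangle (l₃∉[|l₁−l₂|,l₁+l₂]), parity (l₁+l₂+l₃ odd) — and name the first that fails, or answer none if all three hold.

Σmᵢ = 0  ✓
l₃∈[|l₁−l₂|,l₁+l₂]=[6,8], have l₃=4  ✗
Σlᵢ = 12 ⇒ even

triangle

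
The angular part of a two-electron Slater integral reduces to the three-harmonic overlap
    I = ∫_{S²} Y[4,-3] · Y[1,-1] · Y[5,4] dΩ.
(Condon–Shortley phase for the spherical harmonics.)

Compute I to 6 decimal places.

0.294638

Checks pass: Σm=0; 10 even; l₃=5∈[3,5].
(2·4+1)(2·1+1)(2·5+1) = 297
Δ: 0! 8! 2! / 11! → 1/495
sum: t=0:+1/576 = 1/576
3j²(4 1 5; 0 0 0) = Δ·Π!·Σ² = 5/99  (sign -1)
sum: t=0:+1/10080 = 1/10080
3j²(4 1 5; -3 -1 4) = Δ·Π!·Σ² = 4/55  (sign -1)
combine: 4πI² = 297·5/99·4/55 = 12/11
take √, sign +1: I = 0.29463840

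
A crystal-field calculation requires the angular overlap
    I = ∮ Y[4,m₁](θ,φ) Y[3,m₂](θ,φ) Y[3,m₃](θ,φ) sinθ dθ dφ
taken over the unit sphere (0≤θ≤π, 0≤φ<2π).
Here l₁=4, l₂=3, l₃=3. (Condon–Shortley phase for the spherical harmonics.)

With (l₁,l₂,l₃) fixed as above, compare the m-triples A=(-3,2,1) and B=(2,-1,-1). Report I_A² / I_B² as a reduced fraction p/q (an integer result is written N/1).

7/20

l's match ⇒ only the (l;m) 3-j factors differ between A and B.
A: triangle coeff Δ(4,3,3) = 1/34650; Σ_t [3,4]: t=3:−1/288 t=4:+1/144 = 1/288; (3j)²=1/99 [(4 3 3; -3 2 1)], sign=+1
B: triangle coeff Δ(4,3,3) = 1/34650; Σ_t [0,2]: t=0:+1/192 t=1:−1/36 t=2:+1/192 = -5/288; (3j)²=20/693 [(4 3 3; 2 -1 -1)], sign=-1
I_A²/I_B² = (1/99)/(20/693) = 7/20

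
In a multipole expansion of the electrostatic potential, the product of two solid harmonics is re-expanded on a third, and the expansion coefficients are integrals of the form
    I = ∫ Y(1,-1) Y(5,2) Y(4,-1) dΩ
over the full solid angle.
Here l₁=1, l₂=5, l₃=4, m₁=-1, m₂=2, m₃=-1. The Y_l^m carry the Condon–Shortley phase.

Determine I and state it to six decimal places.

0.225034

m-sum 0 ✓  L=10 even ✓  4≤4≤6 ✓
Π(2lᵢ+1) = 3×11×9 = 297
triangle coeff Δ(1,5,4) = 1/495
Σ_t [1,1]: t=1:−1/576 = -1/576
(3j)²=5/99 [(1 5 4; 0 0 0)], sign=-1
Σ_t [2,2]: t=2:+1/1440 = 1/1440
(3j)²=7/165 [(1 5 4; -1 2 -1)], sign=-1
⇒ 4πI² = 7/11
I = (+1)√(7/11/(4π)) = 0.22503380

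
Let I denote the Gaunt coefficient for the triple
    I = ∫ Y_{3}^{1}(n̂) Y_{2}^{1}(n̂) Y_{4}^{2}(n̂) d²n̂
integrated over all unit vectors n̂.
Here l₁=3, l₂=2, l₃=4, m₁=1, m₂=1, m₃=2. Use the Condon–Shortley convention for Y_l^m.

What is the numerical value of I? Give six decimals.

0.000000

Σmᵢ = 4 ≠ 0, so the φ-integral vanishes; I = 0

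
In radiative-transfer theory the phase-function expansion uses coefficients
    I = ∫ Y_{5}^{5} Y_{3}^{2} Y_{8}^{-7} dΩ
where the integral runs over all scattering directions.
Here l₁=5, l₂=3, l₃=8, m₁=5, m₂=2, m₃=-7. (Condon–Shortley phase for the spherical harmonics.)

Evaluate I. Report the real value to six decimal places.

Rules hold: Σm=0, L=16 even, 2≤8≤8.
N = 11·7·17 = 1309
Δ = 0!·10!·6!/17! = 1/136136
Racah Σ t=0..0: t=0:+1/518400 = 1/518400
⇒ 3j(5 3 8; 0 0 0)² = 56/2431, sgn +1
Racah Σ t=0..0: t=0:+1/435456000 = 1/435456000
⇒ 3j(5 3 8; 5 2 -7)² = 3/136, sgn -1
4πI² = N·(3j₀)²·(3jₘ)² = 147/221
I = -1·√(0.665158/4π) = -0.23006873

-0.230069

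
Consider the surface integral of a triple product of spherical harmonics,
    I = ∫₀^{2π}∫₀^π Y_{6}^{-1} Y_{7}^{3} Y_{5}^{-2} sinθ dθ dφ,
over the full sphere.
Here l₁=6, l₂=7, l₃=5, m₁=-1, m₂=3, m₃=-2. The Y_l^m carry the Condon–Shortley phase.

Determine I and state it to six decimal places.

Rules hold: Σm=0, L=18 even, 1≤5≤13.
N = 13·15·11 = 2145
Δ = 8!·4!·6!/19! = 1/174594420
Racah Σ t=2..6: t=2:+1/4147200 t=3:−1/207360 t=4:+1/82944 t=5:−1/207360 t=6:+1/4147200 = 1/345600
⇒ 3j(6 7 5; 0 0 0)² = 420/46189, sgn -1
Racah Σ t=4..7: t=4:+1/2488320 t=5:−1/345600 t=6:+1/414720 t=7:−1/4354560 = -1/3225600
⇒ 3j(6 7 5; -1 3 -2)² = 81/92378, sgn +1
4πI² = N·(3j₀)²·(3jₘ)² = 255150/14919047
I = -1·√(0.0171023/4π) = -0.03689116

-0.036891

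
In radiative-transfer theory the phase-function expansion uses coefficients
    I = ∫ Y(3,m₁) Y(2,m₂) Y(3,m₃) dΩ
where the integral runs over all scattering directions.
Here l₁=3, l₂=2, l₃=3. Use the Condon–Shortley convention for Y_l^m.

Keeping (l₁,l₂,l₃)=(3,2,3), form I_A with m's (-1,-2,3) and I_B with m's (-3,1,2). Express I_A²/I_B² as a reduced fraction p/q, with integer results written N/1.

2/5

Shared (l₁,l₂,l₃)=(3,2,3): N and (l;000)² cancel in I_A²/I_B².
A: Δ = 2!·4!·2!/9! = 1/3780; Racah Σ t=0..0: t=0:+1/96 = 1/96; ⇒ 3j(3 2 3; -1 -2 3)² = 1/42, sgn +1
B: Δ = 2!·4!·2!/9! = 1/3780; Racah Σ t=2..2: t=2:+1/48 = 1/48; ⇒ 3j(3 2 3; -3 1 2)² = 5/84, sgn -1
I_A²/I_B² = (1/42)/(5/84) = 2/5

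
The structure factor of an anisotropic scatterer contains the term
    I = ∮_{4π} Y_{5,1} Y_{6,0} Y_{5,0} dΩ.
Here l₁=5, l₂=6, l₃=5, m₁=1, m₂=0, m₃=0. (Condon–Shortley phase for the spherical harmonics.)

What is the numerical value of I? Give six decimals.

0.000000

m-sum = 1 + 0 + 0 = 1 ≠ 0 ⇒ I = 0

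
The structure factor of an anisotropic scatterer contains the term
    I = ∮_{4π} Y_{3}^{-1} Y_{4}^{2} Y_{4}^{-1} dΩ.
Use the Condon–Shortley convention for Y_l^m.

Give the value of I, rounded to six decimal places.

0.000000

L=11 odd ⇒ parity kills the (l;000) factor ⇒ I = 0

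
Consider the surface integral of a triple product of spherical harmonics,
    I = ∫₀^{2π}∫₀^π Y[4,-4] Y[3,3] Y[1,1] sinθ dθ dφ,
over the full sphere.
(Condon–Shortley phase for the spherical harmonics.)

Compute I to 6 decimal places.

m-sum 0 ✓  L=8 even ✓  1≤1≤7 ✓
Π(2lᵢ+1) = 9×7×3 = 189
triangle coeff Δ(4,3,1) = 1/252
Σ_t [3,3]: t=3:−1/36 = -1/36
(3j)²=4/63 [(4 3 1; 0 0 0)], sign=+1
Σ_t [6,6]: t=6:+1/1440 = 1/1440
(3j)²=1/9 [(4 3 1; -4 3 1)], sign=+1
⇒ 4πI² = 4/3
I = (+1)√(4/3/(4π)) = 0.32573501

0.325735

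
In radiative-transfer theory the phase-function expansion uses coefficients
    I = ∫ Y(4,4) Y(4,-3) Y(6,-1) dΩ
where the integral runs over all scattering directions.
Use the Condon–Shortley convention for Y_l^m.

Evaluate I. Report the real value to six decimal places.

0.065188

m-sum 0 ✓  L=14 even ✓  0≤6≤8 ✓
Π(2lᵢ+1) = 9×9×13 = 1053
triangle coeff Δ(4,4,6) = 1/1261260
Σ_t [0,2]: t=0:+1/4608 t=1:−1/1296 t=2:+1/4608 = -7/20736
(3j)²=20/1287 [(4 4 6; 0 0 0)], sign=-1
Σ_t [0,0]: t=0:+1/172800 = 1/172800
(3j)²=7/2145 [(4 4 6; 4 -3 -1)], sign=-1
⇒ 4πI² = 84/1573
I = (+1)√(84/1573/(4π)) = 0.06518840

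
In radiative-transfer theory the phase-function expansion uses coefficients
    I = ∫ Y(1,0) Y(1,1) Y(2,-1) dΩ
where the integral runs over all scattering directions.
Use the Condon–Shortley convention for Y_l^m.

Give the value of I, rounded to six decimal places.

Rules hold: Σm=0, L=4 even, 0≤2≤2.
N = 3·3·5 = 45
Δ = 0!·2!·2!/5! = 1/30
Racah Σ t=0..0: t=0:+1/1 = 1/1
⇒ 3j(1 1 2; 0 0 0)² = 2/15, sgn +1
Racah Σ t=0..0: t=0:+1/2 = 1/2
⇒ 3j(1 1 2; 0 1 -1)² = 1/10, sgn -1
4πI² = N·(3j₀)²·(3jₘ)² = 3/5
I = -1·√(0.6/4π) = -0.21850969

-0.218510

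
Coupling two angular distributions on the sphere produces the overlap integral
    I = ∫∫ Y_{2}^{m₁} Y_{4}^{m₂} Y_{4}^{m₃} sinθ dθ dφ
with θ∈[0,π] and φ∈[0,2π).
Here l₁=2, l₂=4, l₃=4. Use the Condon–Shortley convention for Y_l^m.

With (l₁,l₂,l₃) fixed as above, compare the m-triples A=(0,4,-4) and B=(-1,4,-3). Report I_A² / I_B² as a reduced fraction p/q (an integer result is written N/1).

4/3

Same 2,4,4: normalisation and zero-m 3j drop out of the ratio.
A: Δ: 2! 2! 6! / 11! → 1/13860; sum: t=2:+1/2880 = 1/2880; 3j²(2 4 4; 0 4 -4) = Δ·Π!·Σ² = 28/495  (sign +1)
B: Δ: 2! 2! 6! / 11! → 1/13860; sum: t=2:+1/1440 = 1/1440; 3j²(2 4 4; -1 4 -3) = Δ·Π!·Σ² = 7/165  (sign -1)
I_A²/I_B² = (28/495)/(7/165) = 4/3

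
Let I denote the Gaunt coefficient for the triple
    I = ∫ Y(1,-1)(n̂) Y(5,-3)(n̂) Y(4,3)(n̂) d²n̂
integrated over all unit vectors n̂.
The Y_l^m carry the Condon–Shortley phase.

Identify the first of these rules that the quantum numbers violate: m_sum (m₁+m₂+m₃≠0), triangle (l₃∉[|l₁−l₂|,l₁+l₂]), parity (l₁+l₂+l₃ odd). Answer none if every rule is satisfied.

Σmᵢ = -1  ✗
l₃∈[|l₁−l₂|,l₁+l₂]=[4,6], have l₃=4
Σlᵢ = 10 ⇒ even

m_sum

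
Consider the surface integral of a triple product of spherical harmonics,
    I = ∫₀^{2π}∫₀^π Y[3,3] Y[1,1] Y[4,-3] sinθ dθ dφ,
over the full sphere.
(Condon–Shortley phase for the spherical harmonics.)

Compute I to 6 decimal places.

Σmᵢ = 1 ≠ 0, so the φ-integral vanishes; I = 0

0.000000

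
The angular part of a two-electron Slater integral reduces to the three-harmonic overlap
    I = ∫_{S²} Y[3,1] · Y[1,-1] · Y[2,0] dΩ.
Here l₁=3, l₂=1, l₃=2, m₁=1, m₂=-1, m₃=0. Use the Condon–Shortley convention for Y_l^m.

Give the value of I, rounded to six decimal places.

-0.202301

m-sum 0 ✓  L=6 even ✓  2≤2≤4 ✓
Π(2lᵢ+1) = 7×3×5 = 105
triangle coeff Δ(3,1,2) = 1/105
Σ_t [1,1]: t=1:−1/4 = -1/4
(3j)²=3/35 [(3 1 2; 0 0 0)], sign=-1
Σ_t [0,0]: t=0:+1/8 = 1/8
(3j)²=2/35 [(3 1 2; 1 -1 0)], sign=+1
⇒ 4πI² = 18/35
I = (-1)√(18/35/(4π)) = -0.20230066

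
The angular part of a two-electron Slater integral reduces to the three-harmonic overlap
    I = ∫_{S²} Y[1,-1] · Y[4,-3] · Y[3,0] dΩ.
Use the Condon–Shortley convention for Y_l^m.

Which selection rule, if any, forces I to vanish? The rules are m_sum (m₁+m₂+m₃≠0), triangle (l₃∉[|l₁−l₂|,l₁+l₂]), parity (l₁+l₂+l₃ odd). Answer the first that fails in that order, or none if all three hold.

Σmᵢ = -4  ✗
l₃∈[|l₁−l₂|,l₁+l₂]=[3,5], have l₃=3
Σlᵢ = 8 ⇒ even

m_sum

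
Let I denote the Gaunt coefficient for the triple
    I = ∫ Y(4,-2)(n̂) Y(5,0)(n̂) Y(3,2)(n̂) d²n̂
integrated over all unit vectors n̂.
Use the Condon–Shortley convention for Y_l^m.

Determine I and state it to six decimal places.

-0.171327

Rules hold: Σm=0, L=12 even, 1≤3≤9.
N = 9·11·7 = 693
Δ = 6!·2!·4!/13! = 1/180180
Racah Σ t=2..4: t=2:+1/576 t=3:−1/144 t=4:+1/576 = -1/288
⇒ 3j(4 5 3; 0 0 0)² = 20/1001, sgn +1
Racah Σ t=4..5: t=4:+1/576 t=5:−1/2880 = 1/720
⇒ 3j(4 5 3; -2 0 2)² = 80/3003, sgn -1
4πI² = N·(3j₀)²·(3jₘ)² = 4800/13013
I = -1·√(0.368862/4π) = -0.17132746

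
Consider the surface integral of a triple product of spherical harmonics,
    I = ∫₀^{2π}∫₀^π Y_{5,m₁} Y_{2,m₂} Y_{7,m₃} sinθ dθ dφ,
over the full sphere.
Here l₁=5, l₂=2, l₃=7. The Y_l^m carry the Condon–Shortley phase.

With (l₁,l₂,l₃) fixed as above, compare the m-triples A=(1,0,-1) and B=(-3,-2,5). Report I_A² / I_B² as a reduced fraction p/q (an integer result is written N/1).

Shared (l₁,l₂,l₃)=(5,2,7): N and (l;000)² cancel in I_A²/I_B².
A: Δ = 0!·10!·4!/15! = 1/15015; Racah Σ t=0..0: t=0:+1/69120 = 1/69120; ⇒ 3j(5 2 7; 1 0 -1)² = 4/143, sgn +1
B: Δ = 0!·10!·4!/15! = 1/15015; Racah Σ t=0..0: t=0:+1/1935360 = 1/1935360; ⇒ 3j(5 2 7; -3 -2 5)² = 3/91, sgn +1
I_A²/I_B² = (4/143)/(3/91) = 28/33

28/33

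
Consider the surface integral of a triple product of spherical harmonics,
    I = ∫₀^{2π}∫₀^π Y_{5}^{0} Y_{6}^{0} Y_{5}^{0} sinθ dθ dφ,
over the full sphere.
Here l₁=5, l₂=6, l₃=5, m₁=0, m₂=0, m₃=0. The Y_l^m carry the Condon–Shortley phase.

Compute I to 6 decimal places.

Checks pass: Σm=0; 16 even; l₃=5∈[1,11].
(2·5+1)(2·6+1)(2·5+1) = 1573
Δ: 6! 4! 6! / 17! → 1/28588560
sum: t=1:−1/345600 t=2:+1/13824 t=3:−1/5184 t=4:+1/13824 t=5:−1/345600 = -7/129600
3j²(5 6 5; 0 0 0) = Δ·Π!·Σ² = 80/7293  (sign +1)
(m-triple is (0,0,0) — same symbol as above.)
combine: 4πI² = 1573·80/7293·80/7293 = 6400/33813
take √, sign +1: I = 0.12272787

0.122728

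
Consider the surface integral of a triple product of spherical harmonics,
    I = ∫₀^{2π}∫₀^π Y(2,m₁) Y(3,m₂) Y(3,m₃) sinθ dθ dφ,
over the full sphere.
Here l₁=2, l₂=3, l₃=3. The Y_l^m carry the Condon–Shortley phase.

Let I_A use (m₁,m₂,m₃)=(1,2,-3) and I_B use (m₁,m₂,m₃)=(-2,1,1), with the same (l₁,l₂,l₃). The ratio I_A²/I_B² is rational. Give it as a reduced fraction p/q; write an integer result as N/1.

l's match ⇒ only the (l;m) 3-j factors differ between A and B.
A: triangle coeff Δ(2,3,3) = 1/3780; Σ_t [1,1]: t=1:−1/48 = -1/48; (3j)²=5/84 [(2 3 3; 1 2 -3)], sign=-1
B: triangle coeff Δ(2,3,3) = 1/3780; Σ_t [2,2]: t=2:+1/16 = 1/16; (3j)²=2/35 [(2 3 3; -2 1 1)], sign=+1
I_A²/I_B² = (5/84)/(2/35) = 25/24

25/24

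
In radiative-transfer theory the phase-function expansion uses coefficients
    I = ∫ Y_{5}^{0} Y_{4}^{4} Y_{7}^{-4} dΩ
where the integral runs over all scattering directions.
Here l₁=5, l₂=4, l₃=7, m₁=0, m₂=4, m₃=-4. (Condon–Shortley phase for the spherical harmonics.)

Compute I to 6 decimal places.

-0.178703

Checks pass: Σm=0; 16 even; l₃=7∈[1,9].
(2·5+1)(2·4+1)(2·7+1) = 1485
Δ: 2! 8! 6! / 17! → 1/6126120
sum: t=0:+1/69120 t=1:−1/20736 t=2:+1/69120 = -1/51840
3j²(5 4 7; 0 0 0) = Δ·Π!·Σ² = 280/21879  (sign +1)
sum: t=2:+1/1036800 = 1/1036800
3j²(5 4 7; 0 4 -4) = Δ·Π!·Σ² = 14/663  (sign -1)
combine: 4πI² = 1485·280/21879·14/663 = 19600/48841
take √, sign -1: I = -0.17870258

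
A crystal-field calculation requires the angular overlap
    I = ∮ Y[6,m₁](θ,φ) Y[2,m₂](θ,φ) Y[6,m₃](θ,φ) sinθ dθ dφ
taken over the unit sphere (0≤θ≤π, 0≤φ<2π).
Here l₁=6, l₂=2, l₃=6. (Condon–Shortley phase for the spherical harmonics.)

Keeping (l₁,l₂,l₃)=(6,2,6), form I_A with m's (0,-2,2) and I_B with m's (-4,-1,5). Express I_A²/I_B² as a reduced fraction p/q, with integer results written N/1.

280/297

l's match ⇒ only the (l;m) 3-j factors differ between A and B.
A: triangle coeff Δ(6,2,6) = 1/90090; Σ_t [0,0]: t=0:+1/69120 = 1/69120; (3j)²=4/143 [(6 2 6; 0 -2 2)], sign=+1
B: triangle coeff Δ(6,2,6) = 1/90090; Σ_t [0,1]: t=0:+1/7257600 t=1:−1/725760 = -1/806400; (3j)²=27/910 [(6 2 6; -4 -1 5)], sign=+1
I_A²/I_B² = (4/143)/(27/910) = 280/297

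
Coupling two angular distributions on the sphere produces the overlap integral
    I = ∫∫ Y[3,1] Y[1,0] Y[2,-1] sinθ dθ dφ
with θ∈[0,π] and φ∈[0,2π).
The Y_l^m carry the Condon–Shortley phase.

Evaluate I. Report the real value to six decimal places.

-0.233597

m-sum 0 ✓  L=6 even ✓  2≤2≤4 ✓
Π(2lᵢ+1) = 7×3×5 = 105
triangle coeff Δ(3,1,2) = 1/105
Σ_t [1,1]: t=1:−1/4 = -1/4
(3j)²=3/35 [(3 1 2; 0 0 0)], sign=-1
Σ_t [1,1]: t=1:−1/6 = -1/6
(3j)²=8/105 [(3 1 2; 1 0 -1)], sign=+1
⇒ 4πI² = 24/35
I = (-1)√(24/35/(4π)) = -0.23359668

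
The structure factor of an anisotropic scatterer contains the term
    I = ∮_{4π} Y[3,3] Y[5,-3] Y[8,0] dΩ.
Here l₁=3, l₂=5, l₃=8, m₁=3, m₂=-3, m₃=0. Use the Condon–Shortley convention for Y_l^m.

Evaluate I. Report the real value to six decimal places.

0.022216

Checks pass: Σm=0; 16 even; l₃=8∈[2,8].
(2·3+1)(2·5+1)(2·8+1) = 1309
Δ: 0! 6! 10! / 17! → 1/136136
sum: t=0:+1/518400 = 1/518400
3j²(3 5 8; 0 0 0) = Δ·Π!·Σ² = 56/2431  (sign +1)
sum: t=0:+1/58060800 = 1/58060800
3j²(3 5 8; 3 -3 0) = Δ·Π!·Σ² = 1/4862  (sign +1)
combine: 4πI² = 1309·56/2431·1/4862 = 196/31603
take √, sign +1: I = 0.02221565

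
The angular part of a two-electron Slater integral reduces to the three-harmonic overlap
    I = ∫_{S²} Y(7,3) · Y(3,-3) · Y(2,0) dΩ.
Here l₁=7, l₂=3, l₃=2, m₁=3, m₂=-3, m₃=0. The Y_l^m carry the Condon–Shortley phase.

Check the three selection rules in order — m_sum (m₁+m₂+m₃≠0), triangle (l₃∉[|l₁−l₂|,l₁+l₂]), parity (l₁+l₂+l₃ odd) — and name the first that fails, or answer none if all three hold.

triangle

Σmᵢ = 0  ✓
l₃∈[|l₁−l₂|,l₁+l₂]=[4,10], have l₃=2  ✗
Σlᵢ = 12 ⇒ even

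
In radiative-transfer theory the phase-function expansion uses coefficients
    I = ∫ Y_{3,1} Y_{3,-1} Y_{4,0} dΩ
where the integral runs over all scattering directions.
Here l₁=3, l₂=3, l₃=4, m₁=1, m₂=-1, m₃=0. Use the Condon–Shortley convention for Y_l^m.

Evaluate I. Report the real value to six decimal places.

-0.025645

Checks pass: Σm=0; 10 even; l₃=4∈[0,6].
(2·3+1)(2·3+1)(2·4+1) = 441
Δ: 2! 4! 4! / 11! → 1/34650
sum: t=0:+1/72 t=1:−1/16 t=2:+1/72 = -5/144
3j²(3 3 4; 0 0 0) = Δ·Π!·Σ² = 2/77  (sign -1)
sum: t=0:+1/32 t=1:−1/36 t=2:+1/1152 = 5/1152
3j²(3 3 4; 1 -1 0) = Δ·Π!·Σ² = 1/1386  (sign +1)
combine: 4πI² = 441·2/77·1/1386 = 1/121
take √, sign -1: I = -0.02564498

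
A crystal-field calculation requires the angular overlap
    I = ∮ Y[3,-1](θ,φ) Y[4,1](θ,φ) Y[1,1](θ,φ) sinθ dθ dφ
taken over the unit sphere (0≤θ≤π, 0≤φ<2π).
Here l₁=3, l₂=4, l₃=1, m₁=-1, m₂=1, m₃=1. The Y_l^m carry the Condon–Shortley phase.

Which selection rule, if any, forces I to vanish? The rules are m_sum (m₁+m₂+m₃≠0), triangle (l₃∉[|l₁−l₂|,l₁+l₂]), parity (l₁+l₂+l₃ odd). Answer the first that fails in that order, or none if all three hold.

m_sum

m₁+m₂+m₃ = -1 + 1 + 1 = 1  ✗
triangle: |3−4|=1 ≤ l₃=1 ≤ 3+4=7
parity: l₁+l₂+l₃ = 8 is even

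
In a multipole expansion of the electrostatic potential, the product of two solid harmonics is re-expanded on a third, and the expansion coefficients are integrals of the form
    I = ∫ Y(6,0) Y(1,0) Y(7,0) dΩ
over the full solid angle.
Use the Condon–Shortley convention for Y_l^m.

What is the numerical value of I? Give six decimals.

0.244927

Rules hold: Σm=0, L=14 even, 5≤7≤7.
N = 13·3·15 = 585
Δ = 0!·12!·2!/15! = 1/1365
Racah Σ t=0..0: t=0:+1/518400 = 1/518400
⇒ 3j(6 1 7; 0 0 0)² = 7/195, sgn -1
(m-triple is (0,0,0) — same symbol as above.)
4πI² = N·(3j₀)²·(3jₘ)² = 49/65
I = +1·√(0.753846/4π) = 0.24492687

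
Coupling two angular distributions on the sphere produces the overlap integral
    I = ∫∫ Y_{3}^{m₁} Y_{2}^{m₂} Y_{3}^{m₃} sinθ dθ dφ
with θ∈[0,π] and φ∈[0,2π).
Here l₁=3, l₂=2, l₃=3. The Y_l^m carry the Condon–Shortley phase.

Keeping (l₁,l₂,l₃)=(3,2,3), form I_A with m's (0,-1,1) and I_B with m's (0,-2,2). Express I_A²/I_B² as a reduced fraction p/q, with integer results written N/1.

1/10

Same 3,2,3: normalisation and zero-m 3j drop out of the ratio.
A: Δ: 2! 4! 2! / 9! → 1/3780; sum: t=0:+1/12 t=1:−1/8 = -1/24; 3j²(3 2 3; 0 -1 1) = Δ·Π!·Σ² = 1/210  (sign -1)
B: Δ: 2! 4! 2! / 9! → 1/3780; sum: t=0:+1/24 = 1/24; 3j²(3 2 3; 0 -2 2) = Δ·Π!·Σ² = 1/21  (sign -1)
I_A²/I_B² = (1/210)/(1/21) = 1/10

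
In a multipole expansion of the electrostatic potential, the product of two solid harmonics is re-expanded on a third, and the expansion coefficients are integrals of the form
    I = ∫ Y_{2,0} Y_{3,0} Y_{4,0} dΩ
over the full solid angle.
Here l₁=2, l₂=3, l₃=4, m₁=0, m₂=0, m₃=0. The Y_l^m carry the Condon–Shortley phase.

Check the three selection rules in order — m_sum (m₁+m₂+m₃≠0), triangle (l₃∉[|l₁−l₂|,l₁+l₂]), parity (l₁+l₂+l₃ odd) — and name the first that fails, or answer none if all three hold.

parity

azimuthal sum: 0 + 0 + 0 = 0  ✓
1 ≤ 4 ≤ 5 (triangle on l)  ✓
L = 2 + 3 + 4 = 9 (odd)  ✗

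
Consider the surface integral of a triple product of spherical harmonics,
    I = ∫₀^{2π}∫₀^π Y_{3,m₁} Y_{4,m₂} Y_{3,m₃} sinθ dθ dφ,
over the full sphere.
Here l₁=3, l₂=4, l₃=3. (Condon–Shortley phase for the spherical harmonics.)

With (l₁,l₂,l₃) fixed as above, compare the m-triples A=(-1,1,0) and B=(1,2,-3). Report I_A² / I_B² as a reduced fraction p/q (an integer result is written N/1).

5/18

l's match ⇒ only the (l;m) 3-j factors differ between A and B.
A: triangle coeff Δ(3,4,3) = 1/34650; Σ_t [2,4]: t=2:+1/48 t=3:−1/24 t=4:+1/288 = -5/288; (3j)²=5/462 [(3 4 3; -1 1 0)], sign=+1
B: triangle coeff Δ(3,4,3) = 1/34650; Σ_t [2,2]: t=2:+1/192 = 1/192; (3j)²=3/77 [(3 4 3; 1 2 -3)], sign=+1
I_A²/I_B² = (5/462)/(3/77) = 5/18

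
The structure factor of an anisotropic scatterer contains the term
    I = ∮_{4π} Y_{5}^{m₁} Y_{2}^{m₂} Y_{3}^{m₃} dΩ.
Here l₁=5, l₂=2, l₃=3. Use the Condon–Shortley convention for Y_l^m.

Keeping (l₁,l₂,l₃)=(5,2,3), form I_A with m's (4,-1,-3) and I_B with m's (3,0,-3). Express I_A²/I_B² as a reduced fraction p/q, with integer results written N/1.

3/1

Same 5,2,3: normalisation and zero-m 3j drop out of the ratio.
A: Δ: 4! 6! 0! / 11! → 1/2310; sum: t=1:−1/4320 = -1/4320; 3j²(5 2 3; 4 -1 -3) = Δ·Π!·Σ² = 2/55  (sign -1)
B: Δ: 4! 6! 0! / 11! → 1/2310; sum: t=2:+1/2880 = 1/2880; 3j²(5 2 3; 3 0 -3) = Δ·Π!·Σ² = 2/165  (sign +1)
I_A²/I_B² = (2/55)/(2/165) = 3/1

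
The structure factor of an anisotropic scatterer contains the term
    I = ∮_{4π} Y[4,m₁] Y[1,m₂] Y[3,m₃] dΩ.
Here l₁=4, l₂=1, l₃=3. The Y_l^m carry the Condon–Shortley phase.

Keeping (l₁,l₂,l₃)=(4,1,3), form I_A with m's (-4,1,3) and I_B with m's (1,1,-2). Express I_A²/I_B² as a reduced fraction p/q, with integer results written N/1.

Same 4,1,3: normalisation and zero-m 3j drop out of the ratio.
A: Δ: 2! 6! 0! / 9! → 1/252; sum: t=2:+1/1440 = 1/1440; 3j²(4 1 3; -4 1 3) = Δ·Π!·Σ² = 1/9  (sign +1)
B: Δ: 2! 6! 0! / 9! → 1/252; sum: t=2:+1/240 = 1/240; 3j²(4 1 3; 1 1 -2) = Δ·Π!·Σ² = 1/84  (sign -1)
I_A²/I_B² = (1/9)/(1/84) = 28/3

28/3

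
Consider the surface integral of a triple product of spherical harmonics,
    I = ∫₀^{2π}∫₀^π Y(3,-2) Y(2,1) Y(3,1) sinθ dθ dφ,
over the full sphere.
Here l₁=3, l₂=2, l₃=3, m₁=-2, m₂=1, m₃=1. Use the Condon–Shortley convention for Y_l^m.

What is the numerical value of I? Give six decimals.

0.162868

m-sum 0 ✓  L=8 even ✓  1≤3≤5 ✓
Π(2lᵢ+1) = 7×5×7 = 245
triangle coeff Δ(3,2,3) = 1/3780
Σ_t [0,2]: t=0:+1/24 t=1:−1/4 t=2:+1/24 = -1/6
(3j)²=4/105 [(3 2 3; 0 0 0)], sign=+1
Σ_t [1,2]: t=1:−1/48 t=2:+1/12 = 1/16
(3j)²=1/28 [(3 2 3; -2 1 1)], sign=+1
⇒ 4πI² = 1/3
I = (+1)√(1/3/(4π)) = 0.16286750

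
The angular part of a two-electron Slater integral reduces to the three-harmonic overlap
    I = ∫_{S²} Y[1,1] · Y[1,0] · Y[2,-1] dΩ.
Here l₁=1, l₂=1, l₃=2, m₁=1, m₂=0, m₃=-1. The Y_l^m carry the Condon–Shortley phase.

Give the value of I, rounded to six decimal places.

Checks pass: Σm=0; 4 even; l₃=2∈[0,2].
(2·1+1)(2·1+1)(2·2+1) = 45
Δ: 0! 2! 2! / 5! → 1/30
sum: t=0:+1/1 = 1/1
3j²(1 1 2; 0 0 0) = Δ·Π!·Σ² = 2/15  (sign +1)
sum: t=0:+1/2 = 1/2
3j²(1 1 2; 1 0 -1) = Δ·Π!·Σ² = 1/10  (sign -1)
combine: 4πI² = 45·2/15·1/10 = 3/5
take √, sign -1: I = -0.21850969

-0.218510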